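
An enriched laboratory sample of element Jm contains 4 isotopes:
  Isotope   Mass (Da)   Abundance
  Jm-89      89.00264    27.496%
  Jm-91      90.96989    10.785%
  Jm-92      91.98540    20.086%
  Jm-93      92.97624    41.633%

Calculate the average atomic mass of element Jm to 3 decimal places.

Ar = Σ fᵢ·mᵢ = 0.27496 × 89.00264 + 0.10785 × 90.96989 + 0.20086 × 91.98540 + 0.41633 × 92.97624
= 24.472166 + 9.811103 + 18.476187 + 38.708798 = 91.468254 Da

91.468 Da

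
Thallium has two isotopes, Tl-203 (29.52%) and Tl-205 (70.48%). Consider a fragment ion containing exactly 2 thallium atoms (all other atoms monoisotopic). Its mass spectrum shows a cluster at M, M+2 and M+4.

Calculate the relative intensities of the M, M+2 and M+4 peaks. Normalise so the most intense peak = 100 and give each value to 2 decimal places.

17.54 : 83.77 : 100.00

Each Tl atom is independently Tl-203 (p = 0.2952) or Tl-205 (q = 0.7048); the cluster is the binomial expansion (p + q)^2.
P(M) = 0.2952^2 = 0.087143
P(M+2) = 2 × 0.2952^1 × 0.7048^1 = 0.416114
P(M+4) = 0.7048^2 = 0.496743
The M+4 peak is largest (0.496743); scaling to 100 gives 17.54 : 83.77 : 100.00.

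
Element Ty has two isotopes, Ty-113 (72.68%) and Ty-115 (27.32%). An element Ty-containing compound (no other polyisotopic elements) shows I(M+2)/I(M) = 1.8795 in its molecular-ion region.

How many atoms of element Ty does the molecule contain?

5

With n Ty atoms, P(M+2)/P(M) = C(n,1)·p^(n−1)q / p^n = n·q/p = n · 0.2732/0.7268.
n = 1.8795 × 0.7268/0.2732 = 5.00 ≈ 5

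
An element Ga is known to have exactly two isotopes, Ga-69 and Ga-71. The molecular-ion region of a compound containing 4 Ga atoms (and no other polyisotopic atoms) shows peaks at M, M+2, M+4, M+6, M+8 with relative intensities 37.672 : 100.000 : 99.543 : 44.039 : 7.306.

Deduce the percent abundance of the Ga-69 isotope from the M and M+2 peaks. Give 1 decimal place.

Write p for the Ga-69 fraction. I(M+2)/I(M) = [C(4,1)·p^3·(1−p)] / p^4 = 4·(1−p)/p = 100.000/37.672 = 2.6545
(1−p)/p = 2.6545/4 = 0.6636  ⇒  p = 1/(1 + 0.6636) = 0.6011
Ga-69: 60.1%, Ga-71: 39.9%.

60.1%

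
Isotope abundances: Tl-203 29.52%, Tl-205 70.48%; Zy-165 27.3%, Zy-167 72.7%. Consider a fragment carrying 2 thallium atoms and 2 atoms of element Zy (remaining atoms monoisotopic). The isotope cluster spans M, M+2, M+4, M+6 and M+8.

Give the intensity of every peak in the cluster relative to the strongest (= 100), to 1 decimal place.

1.6 : 15.7 : 59.5 : 100.0 : 62.9

Thallium pattern (n=2): 0.08714304 : 0.41611392 : 0.49674304
Element Zy pattern (n=2): 0.074529 : 0.396942 : 0.528529
Convolve the two distributions (both contribute in 2-u steps):
  M: 0.08714304×0.074529 = 0.006495
  M+2: 0.08714304×0.396942 + 0.41611392×0.074529 = 0.065603
  M+4: 0.08714304×0.528529 + 0.41611392×0.396942 + 0.49674304×0.074529 = 0.248252
  M+6: 0.41611392×0.528529 + 0.49674304×0.396942 = 0.417106
  M+8: 0.49674304×0.528529 = 0.262543
Scale to base peak (0.417106) = 100: 1.6 : 15.7 : 59.5 : 100.0 : 62.9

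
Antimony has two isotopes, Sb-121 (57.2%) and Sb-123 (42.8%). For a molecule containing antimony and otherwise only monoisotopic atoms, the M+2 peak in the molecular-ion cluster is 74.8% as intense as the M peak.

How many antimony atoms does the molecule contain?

1

With n Sb atoms, P(M+2)/P(M) = C(n,1)·p^(n−1)q / p^n = n·q/p = n · 0.428/0.572.
n = 0.748 × 0.572/0.428 = 1.00 ≈ 1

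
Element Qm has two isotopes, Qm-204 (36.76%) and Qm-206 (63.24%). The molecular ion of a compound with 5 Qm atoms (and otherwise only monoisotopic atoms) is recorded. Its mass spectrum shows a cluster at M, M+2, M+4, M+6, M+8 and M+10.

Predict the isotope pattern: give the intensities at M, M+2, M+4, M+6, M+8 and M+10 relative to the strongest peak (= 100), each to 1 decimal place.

2.0 : 16.9 : 58.1 : 100.0 : 86.0 : 29.6

Each Qm atom is independently Qm-204 (p = 0.3676) or Qm-206 (q = 0.6324); the cluster is the binomial expansion (p + q)^5.
P(M) = 0.3676^5 = 0.006712
P(M+2) = 5 × 0.3676^4 × 0.6324^1 = 0.057738
P(M+4) = 10 × 0.3676^3 × 0.6324^2 = 0.198660
P(M+6) = 10 × 0.3676^2 × 0.6324^3 = 0.341764
P(M+8) = 5 × 0.3676^1 × 0.6324^4 = 0.293977
P(M+10) = 0.6324^5 = 0.101148
The M+6 peak is largest (0.341764); scaling to 100 gives 2.0 : 16.9 : 58.1 : 100.0 : 86.0 : 29.6.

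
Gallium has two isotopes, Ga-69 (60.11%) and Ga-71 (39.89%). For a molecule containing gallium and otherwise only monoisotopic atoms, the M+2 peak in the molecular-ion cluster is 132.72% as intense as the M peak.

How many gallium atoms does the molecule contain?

2

The M+2/M ratio from n Ga atoms is n · q/p = n · 0.3989/0.6011.
n = 1.3272 × 0.6011/0.3989 = 2.00 ≈ 2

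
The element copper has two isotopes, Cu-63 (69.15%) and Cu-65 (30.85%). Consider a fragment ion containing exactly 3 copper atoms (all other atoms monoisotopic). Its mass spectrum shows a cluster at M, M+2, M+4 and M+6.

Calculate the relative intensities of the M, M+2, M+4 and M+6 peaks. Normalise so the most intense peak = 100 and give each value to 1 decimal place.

74.7 : 100.0 : 44.6 : 6.6

Each Cu atom is independently Cu-63 (p = 0.6915) or Cu-65 (q = 0.3085); the cluster is the binomial expansion (p + q)^3.
P(M) = 0.6915^3 = 0.330656
P(M+2) = 3 × 0.6915^2 × 0.3085^1 = 0.442548
P(M+4) = 3 × 0.6915^1 × 0.3085^2 = 0.197435
P(M+6) = 0.3085^3 = 0.029361
The M+2 peak is largest (0.442548); scaling to 100 gives 74.7 : 100.0 : 44.6 : 6.6.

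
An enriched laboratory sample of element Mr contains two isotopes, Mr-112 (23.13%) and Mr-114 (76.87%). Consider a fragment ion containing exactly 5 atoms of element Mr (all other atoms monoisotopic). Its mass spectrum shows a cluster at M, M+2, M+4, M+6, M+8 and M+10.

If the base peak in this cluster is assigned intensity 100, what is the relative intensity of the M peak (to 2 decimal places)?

(0.2313 + 0.7687)^5 gives M 0.0007, M+2 0.0110, M+4 0.0731, M+6 0.2430, M+8 0.4038, M+10 0.2684; the largest is M+8.
P(M+8) = C(5,4) × 0.2313^1 × 0.7687^4 = 5 × 0.2313 × 0.34916244 = 0.403806 (base)
P(M) = C(5,0) × 0.2313^5 × 0.7687^0 = 1 × 0.00066203 × 1.0000 = 0.000662
Relative intensity = 0.000662 / 0.403806 × 100 = 0.16

0.16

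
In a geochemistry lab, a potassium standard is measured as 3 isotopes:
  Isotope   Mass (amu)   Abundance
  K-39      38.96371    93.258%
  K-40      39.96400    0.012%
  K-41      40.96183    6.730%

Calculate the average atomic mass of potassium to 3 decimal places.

39.098 amu

Ar = Σ fᵢ·mᵢ = 0.93258 × 38.96371 + 0.00012 × 39.96400 + 0.06730 × 40.96183
= 36.336777 + 0.004796 + 2.756731 = 39.098304 amu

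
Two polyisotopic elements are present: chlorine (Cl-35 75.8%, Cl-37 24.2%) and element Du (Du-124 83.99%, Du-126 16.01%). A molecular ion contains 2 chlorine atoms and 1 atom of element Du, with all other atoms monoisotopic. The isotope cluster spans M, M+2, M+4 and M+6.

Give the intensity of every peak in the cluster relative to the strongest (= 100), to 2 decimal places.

Chlorine pattern (n=2): 0.574564 : 0.366872 : 0.058564
Element Du pattern (n=1): 0.8399 : 0.1601
Convolve the two distributions (both contribute in 2-u steps):
  M: 0.574564×0.8399 = 0.482576
  M+2: 0.574564×0.1601 + 0.366872×0.8399 = 0.400123
  M+4: 0.366872×0.1601 + 0.058564×0.8399 = 0.107924
  M+6: 0.058564×0.1601 = 0.009376
Scale to base peak (0.482576) = 100: 100.00 : 82.91 : 22.36 : 1.94

100.00 : 82.91 : 22.36 : 1.94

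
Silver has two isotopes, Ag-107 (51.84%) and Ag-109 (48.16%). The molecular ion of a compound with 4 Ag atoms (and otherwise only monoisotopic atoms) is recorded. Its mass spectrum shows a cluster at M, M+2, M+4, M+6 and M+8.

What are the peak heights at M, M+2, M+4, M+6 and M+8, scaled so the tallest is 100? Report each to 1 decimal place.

The 4 Ag atoms are independent, so intensities follow the terms of (0.5184 + 0.4816)^4.
P(M) = 0.5184^4 = 0.072220
P(M+2) = 4 × 0.5184^3 × 0.4816^1 = 0.268375
P(M+4) = 6 × 0.5184^2 × 0.4816^2 = 0.373985
P(M+6) = 4 × 0.5184^1 × 0.4816^3 = 0.231624
P(M+8) = 0.4816^4 = 0.053795
The M+4 peak is largest (0.373985); scaling to 100 gives 19.3 : 71.8 : 100.0 : 61.9 : 14.4.

19.3 : 71.8 : 100.0 : 61.9 : 14.4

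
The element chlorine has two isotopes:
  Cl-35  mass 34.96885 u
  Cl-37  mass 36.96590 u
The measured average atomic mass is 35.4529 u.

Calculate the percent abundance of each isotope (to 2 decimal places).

With x = fraction of Cl-35 (so Cl-37 is 1 − x):
34.96885·x + 36.96590·(1 − x) = 35.4529
(34.96885 − 36.96590)·x = 35.4529 − 36.96590
x = -1.51300 / -1.99705 = 0.75762 → 75.76% Cl-35, 24.24% Cl-37.

Cl-35: 75.76%, Cl-37: 24.24%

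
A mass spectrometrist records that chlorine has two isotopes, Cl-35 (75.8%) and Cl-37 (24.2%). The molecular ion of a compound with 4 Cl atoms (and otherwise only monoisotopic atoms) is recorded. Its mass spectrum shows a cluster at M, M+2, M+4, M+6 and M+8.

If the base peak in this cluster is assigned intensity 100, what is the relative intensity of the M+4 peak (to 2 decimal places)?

47.89

Binomial terms of (0.758 + 0.242)^4: M 0.3301, M+2 0.4216, M+4 0.2019, M+6 0.0430, M+8 0.0034 → M+2 is the base peak.
P(M+2) = C(4,1) × 0.758^3 × 0.242^1 = 4 × 0.43551951 × 0.2420 = 0.421583 (base)
P(M+4) = C(4,2) × 0.758^2 × 0.242^2 = 6 × 0.574564 × 0.058564 = 0.201893
Relative intensity = 0.201893 / 0.421583 × 100 = 47.89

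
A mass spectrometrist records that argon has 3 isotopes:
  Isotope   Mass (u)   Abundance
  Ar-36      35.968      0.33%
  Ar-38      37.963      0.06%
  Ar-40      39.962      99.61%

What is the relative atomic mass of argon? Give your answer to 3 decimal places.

Average mass = Σ (abundance × isotope mass) = 0.0033 × 35.968 + 0.0006 × 37.963 + 0.9961 × 39.962
= 0.1187 + 0.0228 + 39.8061 = 39.9476 u

39.948 u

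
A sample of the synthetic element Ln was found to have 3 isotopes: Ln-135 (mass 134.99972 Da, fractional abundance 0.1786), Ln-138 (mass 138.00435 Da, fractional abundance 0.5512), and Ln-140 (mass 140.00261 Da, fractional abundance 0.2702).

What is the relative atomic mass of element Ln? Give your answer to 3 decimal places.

Weight each isotope mass by its fractional abundance: 0.1786 × 134.99972 + 0.5512 × 138.00435 + 0.2702 × 140.00261
= 24.110950 + 76.067998 + 37.828705 = 138.007653 Da

138.008 Da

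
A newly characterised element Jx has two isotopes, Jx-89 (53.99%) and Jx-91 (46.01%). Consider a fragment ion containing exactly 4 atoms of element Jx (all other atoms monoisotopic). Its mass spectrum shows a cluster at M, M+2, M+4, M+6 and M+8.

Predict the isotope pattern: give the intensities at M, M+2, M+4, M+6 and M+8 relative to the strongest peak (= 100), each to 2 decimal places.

22.95 : 78.23 : 100.00 : 56.81 : 12.10

Each Jx atom is independently Jx-89 (p = 0.5399) or Jx-91 (q = 0.4601); the cluster is the binomial expansion (p + q)^4.
P(M) = 0.5399^4 = 0.084968
P(M+2) = 4 × 0.5399^3 × 0.4601^1 = 0.289636
P(M+4) = 6 × 0.5399^2 × 0.4601^2 = 0.370239
P(M+6) = 4 × 0.5399^1 × 0.4601^3 = 0.210344
P(M+8) = 0.4601^4 = 0.044814
The M+4 peak is largest (0.370239); scaling to 100 gives 22.95 : 78.23 : 100.00 : 56.81 : 12.10.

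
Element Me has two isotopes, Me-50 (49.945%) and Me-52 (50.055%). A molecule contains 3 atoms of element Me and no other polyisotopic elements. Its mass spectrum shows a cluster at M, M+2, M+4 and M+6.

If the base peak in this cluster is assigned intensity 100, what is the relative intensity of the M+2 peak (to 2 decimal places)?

99.78

Term probabilities: M 0.1246, M+2 0.3746, M+4 0.3754, M+6 0.1254. Base peak = M+4.
P(M+4) = C(3,2) × 0.49945^1 × 0.50055^2 = 3 × 0.49945 × 0.2505503 = 0.375412 (base)
P(M+2) = C(3,1) × 0.49945^2 × 0.50055^1 = 3 × 0.2494503 × 0.50055 = 0.374587
Relative intensity = 0.374587 / 0.375412 × 100 = 99.78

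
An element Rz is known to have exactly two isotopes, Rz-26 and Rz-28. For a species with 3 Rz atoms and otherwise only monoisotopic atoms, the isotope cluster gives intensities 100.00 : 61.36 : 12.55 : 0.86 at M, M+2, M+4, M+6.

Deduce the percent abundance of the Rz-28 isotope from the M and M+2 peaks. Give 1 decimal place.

If p is the fraction of Rz that is Rz-26, then I(M+2)/I(M) = [C(3,1)·p^2·(1−p)] / p^3 = 3·(1−p)/p = 61.36/100.00 = 0.6136
(1−p)/p = 0.6136/3 = 0.2045  ⇒  p = 1/(1 + 0.2045) = 0.8302
Rz-26: 83.0%, Rz-28: 17.0%.

17.0%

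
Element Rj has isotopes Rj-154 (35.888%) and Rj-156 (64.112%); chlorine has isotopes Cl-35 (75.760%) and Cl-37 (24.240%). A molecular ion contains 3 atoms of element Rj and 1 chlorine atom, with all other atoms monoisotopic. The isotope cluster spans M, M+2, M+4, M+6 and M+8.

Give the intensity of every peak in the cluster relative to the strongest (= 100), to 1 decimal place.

8.9 : 50.3 : 100.0 : 77.6 : 16.2

Element Rj pattern (n=3): 0.0462219 : 0.24771887 : 0.44253657 : 0.26352267
Chlorine pattern (n=1): 0.7576 : 0.2424
Convolve the two distributions (both contribute in 2-u steps):
  M: 0.0462219×0.7576 = 0.035018
  M+2: 0.0462219×0.2424 + 0.24771887×0.7576 = 0.198876
  M+4: 0.24771887×0.2424 + 0.44253657×0.7576 = 0.395313
  M+6: 0.44253657×0.2424 + 0.26352267×0.7576 = 0.306916
  M+8: 0.26352267×0.2424 = 0.063878
Scale to base peak (0.395313) = 100: 8.9 : 50.3 : 100.0 : 77.6 : 16.2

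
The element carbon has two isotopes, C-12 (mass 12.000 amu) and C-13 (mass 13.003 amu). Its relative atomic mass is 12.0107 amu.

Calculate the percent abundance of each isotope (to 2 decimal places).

Let x be the fractional abundance of C-12; then C-13 has abundance 1 − x.
12.000·x + 13.003·(1 − x) = 12.0107
(12.000 − 13.003)·x = 12.0107 − 13.003
x = -0.9923 / -1.003 = 0.98933 → 98.93% C-12, 1.07% C-13.

C-12: 98.93%, C-13: 1.07%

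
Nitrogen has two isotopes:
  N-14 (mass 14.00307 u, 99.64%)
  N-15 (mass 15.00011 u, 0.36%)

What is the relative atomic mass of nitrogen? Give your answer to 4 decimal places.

Weight each isotope mass by its fractional abundance: 0.9964 × 14.00307 + 0.0036 × 15.00011
= 13.952659 + 0.054000 = 14.006659 u

14.0067 u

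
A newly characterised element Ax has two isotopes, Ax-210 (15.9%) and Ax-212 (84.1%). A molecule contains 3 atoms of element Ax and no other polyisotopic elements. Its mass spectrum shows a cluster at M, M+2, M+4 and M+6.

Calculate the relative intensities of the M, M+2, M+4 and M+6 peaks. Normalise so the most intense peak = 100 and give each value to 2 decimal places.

0.68 : 10.72 : 56.72 : 100.00

The 3 Ax atoms are independent, so intensities follow the terms of (0.159 + 0.841)^3.
P(M) = 0.159^3 = 0.004020
P(M+2) = 3 × 0.159^2 × 0.841^1 = 0.063784
P(M+4) = 3 × 0.159^1 × 0.841^2 = 0.337373
P(M+6) = 0.841^3 = 0.594823
The M+6 peak is largest (0.594823); scaling to 100 gives 0.68 : 10.72 : 56.72 : 100.00.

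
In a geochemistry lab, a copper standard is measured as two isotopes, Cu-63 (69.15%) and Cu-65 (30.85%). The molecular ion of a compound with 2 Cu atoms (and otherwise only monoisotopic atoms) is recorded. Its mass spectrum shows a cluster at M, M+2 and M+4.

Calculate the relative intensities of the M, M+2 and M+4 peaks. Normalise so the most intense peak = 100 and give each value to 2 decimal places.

100.00 : 89.23 : 19.90

Each Cu atom is independently Cu-63 (p = 0.6915) or Cu-65 (q = 0.3085); the cluster is the binomial expansion (p + q)^2.
P(M) = 0.6915^2 = 0.478172
P(M+2) = 2 × 0.6915^1 × 0.3085^1 = 0.426656
P(M+4) = 0.3085^2 = 0.095172
The M peak is largest (0.478172); scaling to 100 gives 100.00 : 89.23 : 19.90.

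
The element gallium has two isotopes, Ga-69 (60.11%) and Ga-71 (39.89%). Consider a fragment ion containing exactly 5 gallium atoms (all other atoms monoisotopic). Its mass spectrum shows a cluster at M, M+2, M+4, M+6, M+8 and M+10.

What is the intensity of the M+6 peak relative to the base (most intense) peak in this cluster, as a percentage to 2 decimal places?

(0.6011 + 0.3989)^5 gives M 0.0785, M+2 0.2604, M+4 0.3456, M+6 0.2293, M+8 0.0761, M+10 0.0101; the largest is M+4.
P(M+4) = C(5,2) × 0.6011^3 × 0.3989^2 = 10 × 0.21719018 × 0.15912121 = 0.345596 (base)
P(M+6) = C(5,3) × 0.6011^2 × 0.3989^3 = 10 × 0.36132121 × 0.06347345 = 0.229343
Relative intensity = 0.229343 / 0.345596 × 100 = 66.36

66.36%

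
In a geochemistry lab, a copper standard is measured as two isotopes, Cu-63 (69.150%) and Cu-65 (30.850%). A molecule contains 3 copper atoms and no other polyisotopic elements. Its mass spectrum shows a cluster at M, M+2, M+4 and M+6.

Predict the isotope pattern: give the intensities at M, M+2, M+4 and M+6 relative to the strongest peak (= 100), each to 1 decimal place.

Expanding (0.69150 + 0.30850)^3:
P(M) = 0.69150^3 = 0.330656
P(M+2) = 3 × 0.69150^2 × 0.30850^1 = 0.442548
P(M+4) = 3 × 0.69150^1 × 0.30850^2 = 0.197435
P(M+6) = 0.30850^3 = 0.029361
The M+2 peak is largest (0.442548); scaling to 100 gives 74.7 : 100.0 : 44.6 : 6.6.

74.7 : 100.0 : 44.6 : 6.6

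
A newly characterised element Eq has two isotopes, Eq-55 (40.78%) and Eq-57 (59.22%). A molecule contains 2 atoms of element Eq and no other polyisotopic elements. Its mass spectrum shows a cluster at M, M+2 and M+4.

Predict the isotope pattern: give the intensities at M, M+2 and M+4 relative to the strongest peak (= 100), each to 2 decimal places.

Each Eq atom is independently Eq-55 (p = 0.4078) or Eq-57 (q = 0.5922); the cluster is the binomial expansion (p + q)^2.
P(M) = 0.4078^2 = 0.166301
P(M+2) = 2 × 0.4078^1 × 0.5922^1 = 0.482998
P(M+4) = 0.5922^2 = 0.350701
The M+2 peak is largest (0.482998); scaling to 100 gives 34.43 : 100.00 : 72.61.

34.43 : 100.00 : 72.61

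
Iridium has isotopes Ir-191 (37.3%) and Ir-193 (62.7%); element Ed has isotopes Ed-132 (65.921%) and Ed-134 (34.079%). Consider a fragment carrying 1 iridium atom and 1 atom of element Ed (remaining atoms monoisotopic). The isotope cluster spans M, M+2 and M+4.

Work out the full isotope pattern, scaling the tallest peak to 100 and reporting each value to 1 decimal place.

45.5 : 100.0 : 39.5

Iridium pattern (n=1): 0.3730 : 0.6270
Element Ed pattern (n=1): 0.65921 : 0.34079
Convolve the two distributions (both contribute in 2-u steps):
  M: 0.3730×0.65921 = 0.245885
  M+2: 0.3730×0.34079 + 0.6270×0.65921 = 0.540439
  M+4: 0.6270×0.34079 = 0.213675
Scale to base peak (0.540439) = 100: 45.5 : 100.0 : 39.5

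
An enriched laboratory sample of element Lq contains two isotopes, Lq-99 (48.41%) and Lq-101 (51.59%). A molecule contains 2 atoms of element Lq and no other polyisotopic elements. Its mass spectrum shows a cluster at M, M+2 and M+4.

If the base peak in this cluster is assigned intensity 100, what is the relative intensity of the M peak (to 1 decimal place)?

Binomial terms of (0.4841 + 0.5159)^2: M 0.2344, M+2 0.4995, M+4 0.2662 → M+2 is the base peak.
P(M+2) = C(2,1) × 0.4841^1 × 0.5159^1 = 2 × 0.4841 × 0.5159 = 0.499494 (base)
P(M) = C(2,0) × 0.4841^2 × 0.5159^0 = 1 × 0.23435281 × 1.0000 = 0.234353
Relative intensity = 0.234353 / 0.499494 × 100 = 46.9

46.9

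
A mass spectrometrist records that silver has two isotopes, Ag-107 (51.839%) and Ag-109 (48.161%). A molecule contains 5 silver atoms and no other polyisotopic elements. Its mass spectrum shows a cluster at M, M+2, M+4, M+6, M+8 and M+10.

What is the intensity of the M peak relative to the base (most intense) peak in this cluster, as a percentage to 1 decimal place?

(0.51839 + 0.48161)^5 gives M 0.0374, M+2 0.1739, M+4 0.3231, M+6 0.3002, M+8 0.1394, M+10 0.0259; the largest is M+4.
P(M+4) = C(5,2) × 0.51839^3 × 0.48161^2 = 10 × 0.13930601 × 0.23194819 = 0.323118 (base)
P(M) = C(5,0) × 0.51839^5 × 0.48161^0 = 1 × 0.03743545 × 1.0000 = 0.037435
Relative intensity = 0.037435 / 0.323118 × 100 = 11.6

11.6%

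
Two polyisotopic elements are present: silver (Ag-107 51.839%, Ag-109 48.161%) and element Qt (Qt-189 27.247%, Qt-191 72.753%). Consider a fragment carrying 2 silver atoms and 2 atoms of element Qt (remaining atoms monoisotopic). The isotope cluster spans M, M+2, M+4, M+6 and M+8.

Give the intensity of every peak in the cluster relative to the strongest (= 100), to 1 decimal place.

Silver pattern (n=2): 0.26872819 : 0.49932362 : 0.23194819
Element Qt pattern (n=2): 0.0742399 : 0.3964602 : 0.5292999
Convolve the two distributions (both contribute in 2-u steps):
  M: 0.26872819×0.0742399 = 0.019950
  M+2: 0.26872819×0.3964602 + 0.49932362×0.0742399 = 0.143610
  M+4: 0.26872819×0.5292999 + 0.49932362×0.3964602 + 0.23194819×0.0742399 = 0.357420
  M+6: 0.49932362×0.5292999 + 0.23194819×0.3964602 = 0.356250
  M+8: 0.23194819×0.5292999 = 0.122770
Scale to base peak (0.357420) = 100: 5.6 : 40.2 : 100.0 : 99.7 : 34.3

5.6 : 40.2 : 100.0 : 99.7 : 34.3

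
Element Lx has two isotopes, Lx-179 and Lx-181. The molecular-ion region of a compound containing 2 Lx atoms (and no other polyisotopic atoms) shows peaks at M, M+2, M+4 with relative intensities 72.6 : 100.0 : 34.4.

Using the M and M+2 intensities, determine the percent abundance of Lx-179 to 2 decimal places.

Let p = fractional abundance of Lx-179. I(M+2)/I(M) = [C(2,1)·p^1·(1−p)] / p^2 = 2·(1−p)/p = 100.0/72.6 = 1.3774
(1−p)/p = 1.3774/2 = 0.6887  ⇒  p = 1/(1 + 0.6887) = 0.5922
Lx-179: 59.22%, Lx-181: 40.78%.

59.22%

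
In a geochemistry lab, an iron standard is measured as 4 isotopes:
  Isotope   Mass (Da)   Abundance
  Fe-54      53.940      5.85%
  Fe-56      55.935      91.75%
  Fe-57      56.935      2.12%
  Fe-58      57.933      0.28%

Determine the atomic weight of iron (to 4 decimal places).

Weight each isotope mass by its fractional abundance: 0.0585 × 53.940 + 0.9175 × 55.935 + 0.0212 × 56.935 + 0.0028 × 57.933
= 3.15549 + 51.32036 + 1.20702 + 0.16221 = 55.84508 Da

55.8451 Da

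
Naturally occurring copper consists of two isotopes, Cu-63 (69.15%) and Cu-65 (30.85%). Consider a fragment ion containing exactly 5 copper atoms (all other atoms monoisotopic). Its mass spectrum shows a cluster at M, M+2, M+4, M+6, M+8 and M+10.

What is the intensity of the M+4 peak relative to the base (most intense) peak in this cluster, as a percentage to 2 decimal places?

Term probabilities: M 0.1581, M+2 0.3527, M+4 0.3147, M+6 0.1404, M+8 0.0313, M+10 0.0028. Base peak = M+2.
P(M+2) = C(5,1) × 0.6915^4 × 0.3085^1 = 5 × 0.2286487 × 0.3085 = 0.352691 (base)
P(M+4) = C(5,2) × 0.6915^3 × 0.3085^2 = 10 × 0.33065611 × 0.09517225 = 0.314693
Relative intensity = 0.314693 / 0.352691 × 100 = 89.23

89.23%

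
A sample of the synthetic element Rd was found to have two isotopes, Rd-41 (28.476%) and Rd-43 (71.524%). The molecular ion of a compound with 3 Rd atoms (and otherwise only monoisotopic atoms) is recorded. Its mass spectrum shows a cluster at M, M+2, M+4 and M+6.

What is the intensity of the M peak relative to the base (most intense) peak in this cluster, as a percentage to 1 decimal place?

5.3%

Term probabilities: M 0.0231, M+2 0.1740, M+4 0.4370, M+6 0.3659. Base peak = M+4.
P(M+4) = C(3,2) × 0.28476^1 × 0.71524^2 = 3 × 0.28476 × 0.51156826 = 0.437023 (base)
P(M) = C(3,0) × 0.28476^3 × 0.71524^0 = 1 × 0.02309069 × 1.0000 = 0.023091
Relative intensity = 0.023091 / 0.437023 × 100 = 5.3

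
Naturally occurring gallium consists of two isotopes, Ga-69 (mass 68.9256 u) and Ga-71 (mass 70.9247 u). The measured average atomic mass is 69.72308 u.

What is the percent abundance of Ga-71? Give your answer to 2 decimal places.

With x = fraction of Ga-69 (so Ga-71 is 1 − x):
68.9256·x + 70.9247·(1 − x) = 69.72308
(68.9256 − 70.9247)·x = 69.72308 − 70.9247
x = -1.20162 / -1.9991 = 0.60108 → 60.11% Ga-69, 39.89% Ga-71.

39.89%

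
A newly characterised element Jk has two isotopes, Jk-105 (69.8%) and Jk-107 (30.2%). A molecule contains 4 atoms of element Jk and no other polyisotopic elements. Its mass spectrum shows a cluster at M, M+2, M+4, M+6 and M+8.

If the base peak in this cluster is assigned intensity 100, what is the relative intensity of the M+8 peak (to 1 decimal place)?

2.0

(0.698 + 0.302)^4 gives M 0.2374, M+2 0.4108, M+4 0.2666, M+6 0.0769, M+8 0.0083; the largest is M+2.
P(M+2) = C(4,1) × 0.698^3 × 0.302^1 = 4 × 0.34006839 × 0.3020 = 0.410803 (base)
P(M+8) = C(4,4) × 0.698^0 × 0.302^4 = 1 × 1.0000 × 0.00831817 = 0.008318
Relative intensity = 0.008318 / 0.410803 × 100 = 2.0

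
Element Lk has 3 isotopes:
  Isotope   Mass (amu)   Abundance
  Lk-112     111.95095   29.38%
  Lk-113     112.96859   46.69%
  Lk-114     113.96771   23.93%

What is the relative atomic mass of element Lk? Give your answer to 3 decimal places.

112.909 amu

The abundance-weighted mean is 0.2938 × 111.95095 + 0.4669 × 112.96859 + 0.2393 × 113.96771
= 32.891189 + 52.745035 + 27.272473 = 112.908697 amu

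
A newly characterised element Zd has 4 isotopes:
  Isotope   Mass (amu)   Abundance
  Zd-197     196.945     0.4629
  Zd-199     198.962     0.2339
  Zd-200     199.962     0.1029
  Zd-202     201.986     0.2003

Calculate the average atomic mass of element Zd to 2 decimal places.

Ar = Σ fᵢ·mᵢ = 0.4629 × 196.945 + 0.2339 × 198.962 + 0.1029 × 199.962 + 0.2003 × 201.986
= 91.1658 + 46.5372 + 20.5761 + 40.4578 = 198.7369 amu

198.74 amu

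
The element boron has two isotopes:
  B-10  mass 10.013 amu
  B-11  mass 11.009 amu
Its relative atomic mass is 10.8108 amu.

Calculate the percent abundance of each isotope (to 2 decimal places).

Writing the weighted mean with unknown fraction x of B-10:
10.013·x + 11.009·(1 − x) = 10.8108
(10.013 − 11.009)·x = 10.8108 − 11.009
x = -0.1982 / -0.996 = 0.19900 → 19.90% B-10, 80.10% B-11.

B-10: 19.90%, B-11: 80.10%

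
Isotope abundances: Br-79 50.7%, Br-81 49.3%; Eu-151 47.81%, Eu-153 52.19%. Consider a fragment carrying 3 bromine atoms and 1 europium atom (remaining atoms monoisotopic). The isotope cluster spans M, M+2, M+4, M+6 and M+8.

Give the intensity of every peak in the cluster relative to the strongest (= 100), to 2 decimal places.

16.61 : 66.58 : 100.00 : 66.70 : 16.67

Bromine pattern (n=3): 0.13032384 : 0.38017547 : 0.36967753 : 0.11982316
Europium pattern (n=1): 0.4781 : 0.5219
Convolve the two distributions (both contribute in 2-u steps):
  M: 0.13032384×0.4781 = 0.062308
  M+2: 0.13032384×0.5219 + 0.38017547×0.4781 = 0.249778
  M+4: 0.38017547×0.5219 + 0.36967753×0.4781 = 0.375156
  M+6: 0.36967753×0.5219 + 0.11982316×0.4781 = 0.250222
  M+8: 0.11982316×0.5219 = 0.062536
Scale to base peak (0.375156) = 100: 16.61 : 66.58 : 100.00 : 66.70 : 16.67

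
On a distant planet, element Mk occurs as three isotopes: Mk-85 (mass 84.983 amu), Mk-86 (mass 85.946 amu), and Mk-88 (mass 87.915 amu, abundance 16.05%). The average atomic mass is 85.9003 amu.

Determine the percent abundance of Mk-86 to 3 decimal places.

46.388%

Let x and y be the fractions of Mk-85 and Mk-86. Then x + y = 1 − 0.1605 = 0.8395 and 84.983x + 85.946y = 85.9003 − 0.1605×87.915 = 71.7899425.
Substituting: 84.983x + 85.946(0.8395 − x) = 71.7899425
(84.983 − 85.946)x = -0.3617245  ⇒  x = 0.37562, y = 0.46388
Mk-85: 37.562%, Mk-86: 46.388%.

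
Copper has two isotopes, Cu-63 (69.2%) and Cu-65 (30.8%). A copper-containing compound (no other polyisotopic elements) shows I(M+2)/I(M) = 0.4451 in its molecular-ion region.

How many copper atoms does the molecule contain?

1

With n Cu atoms, P(M+2)/P(M) = C(n,1)·p^(n−1)q / p^n = n·q/p = n · 0.308/0.692.
n = 0.4451 × 0.692/0.308 = 1.00 ≈ 1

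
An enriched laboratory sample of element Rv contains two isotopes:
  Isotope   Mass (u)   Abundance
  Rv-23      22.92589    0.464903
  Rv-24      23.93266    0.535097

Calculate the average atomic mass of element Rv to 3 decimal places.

23.465 u

The abundance-weighted mean is 0.464903 × 22.92589 + 0.535097 × 23.93266
= 10.658315 + 12.806295 = 23.464610 u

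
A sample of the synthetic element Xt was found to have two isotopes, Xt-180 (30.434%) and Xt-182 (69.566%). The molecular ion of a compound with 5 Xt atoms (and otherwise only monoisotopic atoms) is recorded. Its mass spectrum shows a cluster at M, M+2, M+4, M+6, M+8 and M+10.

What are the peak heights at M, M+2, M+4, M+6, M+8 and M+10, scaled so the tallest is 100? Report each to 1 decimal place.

Expanding (0.30434 + 0.69566)^5:
P(M) = 0.30434^5 = 0.002611
P(M+2) = 5 × 0.30434^4 × 0.69566^1 = 0.029840
P(M+4) = 10 × 0.30434^3 × 0.69566^2 = 0.136418
P(M+6) = 10 × 0.30434^2 × 0.69566^3 = 0.311824
P(M+8) = 5 × 0.30434^1 × 0.69566^4 = 0.356383
P(M+10) = 0.69566^5 = 0.162924
The M+8 peak is largest (0.356383); scaling to 100 gives 0.7 : 8.4 : 38.3 : 87.5 : 100.0 : 45.7.

0.7 : 8.4 : 38.3 : 87.5 : 100.0 : 45.7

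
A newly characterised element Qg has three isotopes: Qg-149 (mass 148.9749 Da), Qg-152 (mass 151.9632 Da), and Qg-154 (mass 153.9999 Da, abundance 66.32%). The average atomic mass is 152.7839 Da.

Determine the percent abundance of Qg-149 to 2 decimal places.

The remaining 33.68% is split between Qg-149 (fraction x) and Qg-152 (fraction 0.3368 − x).
Substituting: 148.9749x + 151.9632(0.3368 − x) = 50.65116632
(148.9749 − 151.9632)x = -0.53003944  ⇒  x = 0.17737, y = 0.15943
Qg-149: 17.74%, Qg-152: 15.94%.

17.74%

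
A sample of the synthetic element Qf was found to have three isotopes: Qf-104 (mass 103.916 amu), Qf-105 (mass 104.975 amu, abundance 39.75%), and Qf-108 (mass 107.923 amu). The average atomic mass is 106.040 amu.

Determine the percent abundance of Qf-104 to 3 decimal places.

17.748%

Let x and y be the fractions of Qf-104 and Qf-108. Then x + y = 1 − 0.3975 = 0.6025 and 103.916x + 107.923y = 106.040 − 0.3975×104.975 = 64.3124375.
Substituting: 103.916x + 107.923(0.6025 − x) = 64.3124375
(103.916 − 107.923)x = -0.71117  ⇒  x = 0.17748, y = 0.42502
Qf-104: 17.748%, Qf-108: 42.502%.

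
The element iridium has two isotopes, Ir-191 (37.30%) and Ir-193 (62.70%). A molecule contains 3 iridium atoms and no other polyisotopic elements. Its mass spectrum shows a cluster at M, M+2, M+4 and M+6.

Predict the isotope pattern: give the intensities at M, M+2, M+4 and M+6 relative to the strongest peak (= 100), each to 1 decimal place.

Each Ir atom is independently Ir-191 (p = 0.3730) or Ir-193 (q = 0.6270); the cluster is the binomial expansion (p + q)^3.
P(M) = 0.3730^3 = 0.051895
P(M+2) = 3 × 0.3730^2 × 0.6270^1 = 0.261702
P(M+4) = 3 × 0.3730^1 × 0.6270^2 = 0.439911
P(M+6) = 0.6270^3 = 0.246492
The M+4 peak is largest (0.439911); scaling to 100 gives 11.8 : 59.5 : 100.0 : 56.0.

11.8 : 59.5 : 100.0 : 56.0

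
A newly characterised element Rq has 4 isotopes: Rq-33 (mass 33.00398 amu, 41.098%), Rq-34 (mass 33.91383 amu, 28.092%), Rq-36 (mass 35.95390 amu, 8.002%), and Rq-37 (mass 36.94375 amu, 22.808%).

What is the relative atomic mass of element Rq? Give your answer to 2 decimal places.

34.39 amu

Average mass = Σ (abundance × isotope mass) = 0.41098 × 33.00398 + 0.28092 × 33.91383 + 0.08002 × 35.95390 + 0.22808 × 36.94375
= 13.563976 + 9.527073 + 2.877031 + 8.426131 = 34.394211 amu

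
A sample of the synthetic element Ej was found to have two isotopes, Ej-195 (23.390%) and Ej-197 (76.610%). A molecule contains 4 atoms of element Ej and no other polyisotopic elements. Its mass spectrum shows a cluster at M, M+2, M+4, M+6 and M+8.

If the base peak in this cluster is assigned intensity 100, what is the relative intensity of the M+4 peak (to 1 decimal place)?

45.8

Term probabilities: M 0.0030, M+2 0.0392, M+4 0.1927, M+6 0.4207, M+8 0.3445. Base peak = M+6.
P(M+6) = C(4,3) × 0.23390^1 × 0.76610^3 = 4 × 0.2339 × 0.44963115 = 0.420675 (base)
P(M+4) = C(4,2) × 0.23390^2 × 0.76610^2 = 6 × 0.05470921 × 0.58690921 = 0.192656
Relative intensity = 0.192656 / 0.420675 × 100 = 45.8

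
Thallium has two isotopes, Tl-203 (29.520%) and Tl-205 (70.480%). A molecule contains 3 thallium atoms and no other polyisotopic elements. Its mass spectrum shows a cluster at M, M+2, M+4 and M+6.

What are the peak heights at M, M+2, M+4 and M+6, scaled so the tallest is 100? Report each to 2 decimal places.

5.85 : 41.88 : 100.00 : 79.58

Expanding (0.29520 + 0.70480)^3:
P(M) = 0.29520^3 = 0.025725
P(M+2) = 3 × 0.29520^2 × 0.70480^1 = 0.184255
P(M+4) = 3 × 0.29520^1 × 0.70480^2 = 0.439916
P(M+6) = 0.70480^3 = 0.350104
The M+4 peak is largest (0.439916); scaling to 100 gives 5.85 : 41.88 : 100.00 : 79.58.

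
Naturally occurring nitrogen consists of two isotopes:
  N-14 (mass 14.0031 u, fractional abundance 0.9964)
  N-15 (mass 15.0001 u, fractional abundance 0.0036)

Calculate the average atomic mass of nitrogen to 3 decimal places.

The abundance-weighted mean is 0.9964 × 14.0031 + 0.0036 × 15.0001
= 13.95269 + 0.05400 = 14.00669 u

14.007 u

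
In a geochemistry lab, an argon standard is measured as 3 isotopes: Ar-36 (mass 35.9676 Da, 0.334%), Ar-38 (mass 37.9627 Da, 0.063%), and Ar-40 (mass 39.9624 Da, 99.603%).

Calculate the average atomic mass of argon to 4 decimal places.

Ar = Σ fᵢ·mᵢ = 0.00334 × 35.9676 + 0.00063 × 37.9627 + 0.99603 × 39.9624
= 0.12013 + 0.02392 + 39.80375 = 39.94780 Da

39.9478 Da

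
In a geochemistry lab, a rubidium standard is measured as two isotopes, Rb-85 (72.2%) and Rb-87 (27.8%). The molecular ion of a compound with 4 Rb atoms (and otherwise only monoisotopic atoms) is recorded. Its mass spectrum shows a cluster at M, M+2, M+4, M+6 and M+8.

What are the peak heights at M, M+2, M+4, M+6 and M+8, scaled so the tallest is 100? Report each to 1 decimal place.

64.9 : 100.0 : 57.8 : 14.8 : 1.4

Expanding (0.722 + 0.278)^4:
P(M) = 0.722^4 = 0.271737
P(M+2) = 4 × 0.722^3 × 0.278^1 = 0.418520
P(M+4) = 6 × 0.722^2 × 0.278^2 = 0.241721
P(M+6) = 4 × 0.722^1 × 0.278^3 = 0.062049
P(M+8) = 0.278^4 = 0.005973
The M+2 peak is largest (0.418520); scaling to 100 gives 64.9 : 100.0 : 57.8 : 14.8 : 1.4.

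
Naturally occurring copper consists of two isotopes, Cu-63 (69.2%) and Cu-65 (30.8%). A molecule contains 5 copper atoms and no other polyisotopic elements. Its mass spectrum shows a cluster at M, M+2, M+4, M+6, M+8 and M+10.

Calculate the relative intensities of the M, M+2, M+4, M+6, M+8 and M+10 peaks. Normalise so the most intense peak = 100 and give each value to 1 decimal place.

Expanding (0.692 + 0.308)^5:
P(M) = 0.692^5 = 0.158683
P(M+2) = 5 × 0.692^4 × 0.308^1 = 0.353139
P(M+4) = 10 × 0.692^3 × 0.308^2 = 0.314355
P(M+6) = 10 × 0.692^2 × 0.308^3 = 0.139915
P(M+8) = 5 × 0.692^1 × 0.308^4 = 0.031137
P(M+10) = 0.308^5 = 0.002772
The M+2 peak is largest (0.353139); scaling to 100 gives 44.9 : 100.0 : 89.0 : 39.6 : 8.8 : 0.8.

44.9 : 100.0 : 89.0 : 39.6 : 8.8 : 0.8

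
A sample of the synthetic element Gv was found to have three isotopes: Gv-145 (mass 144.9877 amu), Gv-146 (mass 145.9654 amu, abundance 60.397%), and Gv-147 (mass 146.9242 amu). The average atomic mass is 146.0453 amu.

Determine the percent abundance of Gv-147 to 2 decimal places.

Let x and y be the fractions of Gv-145 and Gv-147. Then x + y = 1 − 0.60397 = 0.39603 and 144.9877x + 146.9242y = 146.0453 − 0.60397×145.9654 = 57.886577362.
Substituting: 144.9877x + 146.9242(0.39603 − x) = 57.886577362
(144.9877 − 146.9242)x = -0.299813564  ⇒  x = 0.15482, y = 0.24121
Gv-145: 15.48%, Gv-147: 24.12%.

24.12%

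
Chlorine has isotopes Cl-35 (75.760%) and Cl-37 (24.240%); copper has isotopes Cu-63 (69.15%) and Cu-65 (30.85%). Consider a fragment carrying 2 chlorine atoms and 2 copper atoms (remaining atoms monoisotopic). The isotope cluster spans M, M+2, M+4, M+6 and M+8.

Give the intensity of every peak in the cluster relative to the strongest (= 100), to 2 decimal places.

Chlorine pattern (n=2): 0.57395776 : 0.36728448 : 0.05875776
Copper pattern (n=2): 0.47817225 : 0.4266555 : 0.09517225
Convolve the two distributions (both contribute in 2-u steps):
  M: 0.57395776×0.47817225 = 0.274451
  M+2: 0.57395776×0.4266555 + 0.36728448×0.47817225 = 0.420507
  M+4: 0.57395776×0.09517225 + 0.36728448×0.4266555 + 0.05875776×0.47817225 = 0.239425
  M+6: 0.36728448×0.09517225 + 0.05875776×0.4266555 = 0.060025
  M+8: 0.05875776×0.09517225 = 0.005592
Scale to base peak (0.420507) = 100: 65.27 : 100.00 : 56.94 : 14.27 : 1.33

65.27 : 100.00 : 56.94 : 14.27 : 1.33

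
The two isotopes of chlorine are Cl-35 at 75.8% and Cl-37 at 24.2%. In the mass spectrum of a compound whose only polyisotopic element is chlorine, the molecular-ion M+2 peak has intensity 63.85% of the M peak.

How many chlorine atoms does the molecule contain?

2

For n independent Cl atoms, I(M+2)/I(M) = n · (abundance Cl-37) / (abundance Cl-35) = n · 0.242/0.758.
n = 0.6385 × 0.758/0.242 = 2.00 ≈ 2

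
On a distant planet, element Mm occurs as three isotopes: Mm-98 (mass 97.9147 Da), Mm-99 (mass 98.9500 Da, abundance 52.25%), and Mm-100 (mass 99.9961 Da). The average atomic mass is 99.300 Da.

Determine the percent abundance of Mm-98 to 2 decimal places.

7.18%

Let x and y be the fractions of Mm-98 and Mm-100. Then x + y = 1 − 0.5225 = 0.4775 and 97.9147x + 99.9961y = 99.300 − 0.5225×98.9500 = 47.598625.
Substituting: 97.9147x + 99.9961(0.4775 − x) = 47.598625
(97.9147 − 99.9961)x = -0.14951275  ⇒  x = 0.07183, y = 0.40567
Mm-98: 7.18%, Mm-100: 40.57%.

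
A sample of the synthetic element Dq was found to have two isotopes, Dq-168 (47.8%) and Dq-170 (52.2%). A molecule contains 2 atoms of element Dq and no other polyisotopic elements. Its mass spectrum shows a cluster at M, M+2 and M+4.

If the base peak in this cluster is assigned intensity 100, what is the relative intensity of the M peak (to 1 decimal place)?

45.8

Term probabilities: M 0.2285, M+2 0.4990, M+4 0.2725. Base peak = M+2.
P(M+2) = C(2,1) × 0.478^1 × 0.522^1 = 2 × 0.4780 × 0.5220 = 0.499032 (base)
P(M) = C(2,0) × 0.478^2 × 0.522^0 = 1 × 0.228484 × 1.0000 = 0.228484
Relative intensity = 0.228484 / 0.499032 × 100 = 45.8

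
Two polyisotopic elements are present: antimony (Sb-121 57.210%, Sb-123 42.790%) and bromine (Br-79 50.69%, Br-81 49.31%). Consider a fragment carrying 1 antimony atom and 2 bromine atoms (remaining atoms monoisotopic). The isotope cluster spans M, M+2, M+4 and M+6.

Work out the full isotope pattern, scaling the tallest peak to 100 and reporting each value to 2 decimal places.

Antimony pattern (n=1): 0.5721 : 0.4279
Bromine pattern (n=2): 0.25694761 : 0.49990478 : 0.24314761
Convolve the two distributions (both contribute in 2-u steps):
  M: 0.5721×0.25694761 = 0.147000
  M+2: 0.5721×0.49990478 + 0.4279×0.25694761 = 0.395943
  M+4: 0.5721×0.24314761 + 0.4279×0.49990478 = 0.353014
  M+6: 0.4279×0.24314761 = 0.104043
Scale to base peak (0.395943) = 100: 37.13 : 100.00 : 89.16 : 26.28

37.13 : 100.00 : 89.16 : 26.28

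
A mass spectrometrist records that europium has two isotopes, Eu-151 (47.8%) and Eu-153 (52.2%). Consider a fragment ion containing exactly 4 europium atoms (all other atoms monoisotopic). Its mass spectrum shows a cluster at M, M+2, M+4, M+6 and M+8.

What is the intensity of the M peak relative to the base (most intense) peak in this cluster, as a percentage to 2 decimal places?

13.98%

Binomial terms of (0.478 + 0.522)^4: M 0.0522, M+2 0.2280, M+4 0.3735, M+6 0.2720, M+8 0.0742 → M+4 is the base peak.
P(M+4) = C(4,2) × 0.478^2 × 0.522^2 = 6 × 0.228484 × 0.272484 = 0.373549 (base)
P(M) = C(4,0) × 0.478^4 × 0.522^0 = 1 × 0.05220494 × 1.0000 = 0.052205
Relative intensity = 0.052205 / 0.373549 × 100 = 13.98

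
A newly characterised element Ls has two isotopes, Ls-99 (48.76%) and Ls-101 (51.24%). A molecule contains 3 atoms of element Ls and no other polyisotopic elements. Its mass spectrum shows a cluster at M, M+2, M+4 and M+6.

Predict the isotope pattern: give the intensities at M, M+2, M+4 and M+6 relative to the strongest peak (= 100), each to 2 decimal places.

30.18 : 95.16 : 100.00 : 35.03

Expanding (0.4876 + 0.5124)^3:
P(M) = 0.4876^3 = 0.115929
P(M+2) = 3 × 0.4876^2 × 0.5124^1 = 0.365475
P(M+4) = 3 × 0.4876^1 × 0.5124^2 = 0.384064
P(M+6) = 0.5124^3 = 0.134533
The M+4 peak is largest (0.384064); scaling to 100 gives 30.18 : 95.16 : 100.00 : 35.03.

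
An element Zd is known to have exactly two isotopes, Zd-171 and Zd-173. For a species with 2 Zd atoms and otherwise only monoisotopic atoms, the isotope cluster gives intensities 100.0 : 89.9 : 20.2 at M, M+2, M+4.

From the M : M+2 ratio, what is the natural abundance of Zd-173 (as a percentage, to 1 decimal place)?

31.0%

Write p for the Zd-171 fraction. I(M+2)/I(M) = [C(2,1)·p^1·(1−p)] / p^2 = 2·(1−p)/p = 89.9/100.0 = 0.8990
(1−p)/p = 0.8990/2 = 0.4495  ⇒  p = 1/(1 + 0.4495) = 0.6899
Zd-171: 69.0%, Zd-173: 31.0%.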